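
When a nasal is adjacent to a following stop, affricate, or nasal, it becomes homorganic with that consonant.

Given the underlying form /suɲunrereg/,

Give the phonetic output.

[suɲunrereg]

no segment meets the rule's conditions; no change.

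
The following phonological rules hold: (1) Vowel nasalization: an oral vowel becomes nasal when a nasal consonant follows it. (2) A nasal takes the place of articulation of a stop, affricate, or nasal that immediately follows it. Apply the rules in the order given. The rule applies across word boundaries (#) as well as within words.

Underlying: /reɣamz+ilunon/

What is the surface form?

Rule 1: /a/ before nasal /m/ → [ã]
Rule 1: /u/ before nasal /n/ → [ũ]
Rule 1: /o/ before nasal /n/ → [õ]
After rule 1: reɣãmz+ilũnõn
Rule 2: no segment meets the rule's conditions; no change.

[reɣãmz+ilũnõn]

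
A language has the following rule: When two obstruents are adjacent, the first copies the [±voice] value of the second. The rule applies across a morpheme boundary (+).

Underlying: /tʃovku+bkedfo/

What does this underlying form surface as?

[tʃofku+pketfo]

/v/ before /k/ (voiceless) → [f]
/b/ before /k/ (voiceless) → [p]
/d/ before /f/ (voiceless) → [t]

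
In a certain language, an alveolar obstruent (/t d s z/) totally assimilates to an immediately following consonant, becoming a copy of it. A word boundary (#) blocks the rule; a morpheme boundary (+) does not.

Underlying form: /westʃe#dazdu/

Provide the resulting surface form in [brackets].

[wetʃtʃe#daddu]

/s/ before /tʃ/ → [tʃ] (total assimilation)
/z/ before /d/ → [d] (total assimilation)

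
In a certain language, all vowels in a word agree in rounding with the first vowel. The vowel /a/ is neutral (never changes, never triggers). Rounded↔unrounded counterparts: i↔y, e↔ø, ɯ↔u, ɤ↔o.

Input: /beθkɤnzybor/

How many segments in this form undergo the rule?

/y/ harmonizes with /e/ ([-round]) → [i]
/o/ harmonizes with /e/ ([-round]) → [ɤ]
2 segments change.

2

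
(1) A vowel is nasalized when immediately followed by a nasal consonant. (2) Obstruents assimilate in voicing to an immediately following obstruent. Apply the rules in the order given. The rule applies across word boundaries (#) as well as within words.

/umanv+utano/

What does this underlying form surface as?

[ũmãnv+utãno]

Rule 1: /u/ before nasal /m/ → [ũ]
Rule 1: /a/ before nasal /n/ → [ã]
Rule 1: /a/ before nasal /n/ → [ã]
After rule 1: ũmãnv+utãno
Rule 2: no segment meets the rule's conditions; no change.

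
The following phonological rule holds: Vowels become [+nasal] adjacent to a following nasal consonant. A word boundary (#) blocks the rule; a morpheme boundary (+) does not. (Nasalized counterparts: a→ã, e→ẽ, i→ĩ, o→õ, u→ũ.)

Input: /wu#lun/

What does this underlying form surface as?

/u/ before nasal /n/ → [ũ]

[wu#lũn]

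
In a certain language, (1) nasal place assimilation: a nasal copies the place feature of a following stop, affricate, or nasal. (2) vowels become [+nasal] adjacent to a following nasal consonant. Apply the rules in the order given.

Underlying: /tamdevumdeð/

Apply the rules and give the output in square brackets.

Rule 1: /m/ before /d/ (alveolar) → [n]
Rule 1: /m/ before /d/ (alveolar) → [n]
After rule 1: tandevundeð
Rule 2: /a/ before nasal /n/ → [ã]
Rule 2: /u/ before nasal /n/ → [ũ]

[tãndevũndeð]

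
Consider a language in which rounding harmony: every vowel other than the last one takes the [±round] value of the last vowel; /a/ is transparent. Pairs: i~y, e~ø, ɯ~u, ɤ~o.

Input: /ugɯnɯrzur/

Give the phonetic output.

[ugunurzur]

/ɯ/ harmonizes with /u/ ([+round]) → [u]
/ɯ/ harmonizes with /u/ ([+round]) → [u]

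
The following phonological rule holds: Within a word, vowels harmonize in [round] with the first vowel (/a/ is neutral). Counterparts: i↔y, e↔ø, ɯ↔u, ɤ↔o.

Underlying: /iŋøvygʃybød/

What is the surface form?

[iŋevigʃibed]

/ø/ harmonizes with /i/ ([-round]) → [e]
/y/ harmonizes with /i/ ([-round]) → [i]
/y/ harmonizes with /i/ ([-round]) → [i]
/ø/ harmonizes with /i/ ([-round]) → [e]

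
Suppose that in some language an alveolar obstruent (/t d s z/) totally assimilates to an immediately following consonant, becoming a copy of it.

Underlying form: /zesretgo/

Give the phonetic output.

/s/ before /r/ → [r] (total assimilation)
/t/ before /g/ → [g] (total assimilation)

[zerreggo]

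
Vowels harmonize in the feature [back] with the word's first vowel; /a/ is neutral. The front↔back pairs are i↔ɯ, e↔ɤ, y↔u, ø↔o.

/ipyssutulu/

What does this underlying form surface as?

[ipyssytyly]

/u/ harmonizes with /i/ ([-back]) → [y]
/u/ harmonizes with /i/ ([-back]) → [y]
/u/ harmonizes with /i/ ([-back]) → [y]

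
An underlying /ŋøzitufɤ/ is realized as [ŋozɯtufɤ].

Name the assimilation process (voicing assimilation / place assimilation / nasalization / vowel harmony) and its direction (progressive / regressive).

vowel harmony, regressive

/ø/→[o] /i/→[ɯ].
Vowels agree with the last vowel, so the harmony is regressive.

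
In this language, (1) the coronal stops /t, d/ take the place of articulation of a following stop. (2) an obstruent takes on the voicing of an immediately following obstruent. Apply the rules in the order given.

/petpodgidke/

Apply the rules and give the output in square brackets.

Rule 1: /t/ before /p/ (labial) → [p]
Rule 1: /d/ before /g/ (velar) → [g]
Rule 1: /d/ before /k/ (velar) → [g]
After rule 1: peppoggigke
Rule 2: /g/ before /k/ (voiceless) → [k]

[peppoggikke]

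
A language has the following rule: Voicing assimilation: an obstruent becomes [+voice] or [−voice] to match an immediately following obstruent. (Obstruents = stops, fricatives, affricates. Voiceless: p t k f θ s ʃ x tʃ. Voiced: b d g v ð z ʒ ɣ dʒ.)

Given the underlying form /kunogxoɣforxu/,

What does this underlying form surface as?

[kunokxoxforxu]

/g/ before /x/ (voiceless) → [k]
/ɣ/ before /f/ (voiceless) → [x]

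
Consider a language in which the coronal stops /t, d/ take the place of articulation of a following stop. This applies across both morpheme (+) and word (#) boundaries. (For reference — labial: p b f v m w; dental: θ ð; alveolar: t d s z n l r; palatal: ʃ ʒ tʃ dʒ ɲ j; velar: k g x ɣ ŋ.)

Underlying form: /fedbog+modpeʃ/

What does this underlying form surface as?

/d/ before /b/ (labial) → [b]
/d/ before /p/ (labial) → [b]

[febbog+mobpeʃ]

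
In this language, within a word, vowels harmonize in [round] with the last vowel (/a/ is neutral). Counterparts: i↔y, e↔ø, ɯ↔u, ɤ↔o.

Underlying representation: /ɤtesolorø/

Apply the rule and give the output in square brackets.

[otøsolorø]

/ɤ/ harmonizes with /ø/ ([+round]) → [o]
/e/ harmonizes with /ø/ ([+round]) → [ø]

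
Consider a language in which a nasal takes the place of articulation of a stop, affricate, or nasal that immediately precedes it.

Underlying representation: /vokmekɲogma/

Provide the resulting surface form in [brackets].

/m/ after /k/ (velar) → [ŋ]
/ɲ/ after /k/ (velar) → [ŋ]
/m/ after /g/ (velar) → [ŋ]

[vokŋekŋogŋa]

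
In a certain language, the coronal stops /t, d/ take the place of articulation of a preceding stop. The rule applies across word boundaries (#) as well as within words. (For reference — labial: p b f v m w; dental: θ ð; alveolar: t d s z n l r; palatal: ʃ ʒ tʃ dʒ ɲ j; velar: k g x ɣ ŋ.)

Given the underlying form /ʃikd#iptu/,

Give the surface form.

/d/ after /k/ (velar) → [g]
/t/ after /p/ (labial) → [p]

[ʃikg#ippu]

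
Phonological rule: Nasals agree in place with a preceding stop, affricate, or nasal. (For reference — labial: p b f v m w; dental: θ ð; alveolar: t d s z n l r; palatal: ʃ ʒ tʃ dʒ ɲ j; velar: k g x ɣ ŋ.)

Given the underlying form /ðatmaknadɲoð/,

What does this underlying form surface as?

/m/ after /t/ (alveolar) → [n]
/n/ after /k/ (velar) → [ŋ]
/ɲ/ after /d/ (alveolar) → [n]

[ðatnakŋadnoð]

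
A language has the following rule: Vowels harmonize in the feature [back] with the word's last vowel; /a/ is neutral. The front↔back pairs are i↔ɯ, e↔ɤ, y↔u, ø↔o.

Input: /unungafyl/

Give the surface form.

/u/ harmonizes with /y/ ([-back]) → [y]
/u/ harmonizes with /y/ ([-back]) → [y]

[ynyngafyl]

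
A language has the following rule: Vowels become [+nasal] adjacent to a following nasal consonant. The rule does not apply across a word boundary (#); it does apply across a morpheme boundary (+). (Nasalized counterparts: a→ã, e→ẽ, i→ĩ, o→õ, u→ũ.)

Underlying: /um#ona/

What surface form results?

[ũm#õna]

/u/ before nasal /m/ → [ũ]
/o/ before nasal /n/ → [õ]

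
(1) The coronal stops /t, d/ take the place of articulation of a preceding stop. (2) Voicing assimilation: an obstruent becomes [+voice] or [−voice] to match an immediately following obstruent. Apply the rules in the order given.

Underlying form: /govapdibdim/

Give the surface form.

Rule 1: /d/ after /p/ (labial) → [b]
Rule 1: /d/ after /b/ (labial) → [b]
After rule 1: govapbibbim
Rule 2: /p/ before /b/ (voiced) → [b]

[govabbibbim]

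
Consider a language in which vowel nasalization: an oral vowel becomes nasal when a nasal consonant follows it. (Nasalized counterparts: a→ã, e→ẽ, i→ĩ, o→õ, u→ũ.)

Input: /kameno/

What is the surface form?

[kãmẽno]

/a/ before nasal /m/ → [ã]
/e/ before nasal /n/ → [ẽ]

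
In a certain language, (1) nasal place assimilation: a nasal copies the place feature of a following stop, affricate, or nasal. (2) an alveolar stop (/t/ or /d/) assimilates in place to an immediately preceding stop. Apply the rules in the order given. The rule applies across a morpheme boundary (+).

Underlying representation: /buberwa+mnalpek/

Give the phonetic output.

Rule 1: /m/ before /n/ (alveolar) → [n]
After rule 1: buberwa+nnalpek
Rule 2: no segment meets the rule's conditions; no change.

[buberwa+nnalpek]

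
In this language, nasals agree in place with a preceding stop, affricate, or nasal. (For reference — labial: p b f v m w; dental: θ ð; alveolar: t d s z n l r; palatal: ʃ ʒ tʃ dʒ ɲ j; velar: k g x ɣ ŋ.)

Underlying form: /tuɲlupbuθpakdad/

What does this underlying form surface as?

no segment meets the rule's conditions; no change.

[tuɲlupbuθpakdad]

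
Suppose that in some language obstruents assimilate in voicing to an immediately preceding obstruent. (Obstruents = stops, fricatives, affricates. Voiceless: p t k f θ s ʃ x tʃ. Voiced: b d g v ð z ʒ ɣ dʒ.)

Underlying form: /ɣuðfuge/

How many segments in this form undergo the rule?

1

/f/ after /ð/ (voiced) → [v]
1 segment changes.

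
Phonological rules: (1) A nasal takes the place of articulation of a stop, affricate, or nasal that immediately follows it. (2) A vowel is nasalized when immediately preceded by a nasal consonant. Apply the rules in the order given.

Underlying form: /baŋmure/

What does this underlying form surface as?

[bammũre]

Rule 1: /ŋ/ before /m/ (labial) → [m]
After rule 1: bammure
Rule 2: /u/ after nasal /m/ → [ũ]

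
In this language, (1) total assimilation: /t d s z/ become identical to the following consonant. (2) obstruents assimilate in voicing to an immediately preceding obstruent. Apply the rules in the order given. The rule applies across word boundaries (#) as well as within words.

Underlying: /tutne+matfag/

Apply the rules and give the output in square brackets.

[tunne+maffag]

Rule 1: /t/ before /n/ → [n] (total assimilation)
Rule 1: /t/ before /f/ → [f] (total assimilation)
After rule 1: tunne+maffag
Rule 2: no segment meets the rule's conditions; no change.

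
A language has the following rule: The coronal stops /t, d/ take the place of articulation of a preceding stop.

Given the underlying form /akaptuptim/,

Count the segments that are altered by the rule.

/t/ after /p/ (labial) → [p]
/t/ after /p/ (labial) → [p]
2 segments change.

2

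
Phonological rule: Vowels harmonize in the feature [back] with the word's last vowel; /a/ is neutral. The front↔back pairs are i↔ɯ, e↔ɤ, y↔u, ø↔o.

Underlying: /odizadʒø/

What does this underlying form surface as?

[ødizadʒø]

/o/ harmonizes with /ø/ ([-back]) → [ø]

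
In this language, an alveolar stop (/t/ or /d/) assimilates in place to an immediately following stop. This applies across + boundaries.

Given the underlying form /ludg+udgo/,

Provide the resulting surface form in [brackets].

/d/ before /g/ (velar) → [g]
/d/ before /g/ (velar) → [g]

[lugg+uggo]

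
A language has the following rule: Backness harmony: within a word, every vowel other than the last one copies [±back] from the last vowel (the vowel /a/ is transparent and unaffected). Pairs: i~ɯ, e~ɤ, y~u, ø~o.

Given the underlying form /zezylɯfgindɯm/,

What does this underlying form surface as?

/e/ harmonizes with /ɯ/ ([+back]) → [ɤ]
/y/ harmonizes with /ɯ/ ([+back]) → [u]
/i/ harmonizes with /ɯ/ ([+back]) → [ɯ]

[zɤzulɯfgɯndɯm]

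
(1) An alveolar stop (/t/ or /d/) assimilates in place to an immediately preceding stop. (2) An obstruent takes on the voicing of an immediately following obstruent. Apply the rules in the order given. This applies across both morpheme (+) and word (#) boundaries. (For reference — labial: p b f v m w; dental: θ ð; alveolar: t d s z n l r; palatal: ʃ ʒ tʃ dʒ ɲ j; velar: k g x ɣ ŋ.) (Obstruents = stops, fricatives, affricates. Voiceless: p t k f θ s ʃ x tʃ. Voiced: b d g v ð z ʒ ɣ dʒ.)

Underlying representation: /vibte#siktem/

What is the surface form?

Rule 1: /t/ after /b/ (labial) → [p]
Rule 1: /t/ after /k/ (velar) → [k]
After rule 1: vibpe#sikkem
Rule 2: /b/ before /p/ (voiceless) → [p]

[vippe#sikkem]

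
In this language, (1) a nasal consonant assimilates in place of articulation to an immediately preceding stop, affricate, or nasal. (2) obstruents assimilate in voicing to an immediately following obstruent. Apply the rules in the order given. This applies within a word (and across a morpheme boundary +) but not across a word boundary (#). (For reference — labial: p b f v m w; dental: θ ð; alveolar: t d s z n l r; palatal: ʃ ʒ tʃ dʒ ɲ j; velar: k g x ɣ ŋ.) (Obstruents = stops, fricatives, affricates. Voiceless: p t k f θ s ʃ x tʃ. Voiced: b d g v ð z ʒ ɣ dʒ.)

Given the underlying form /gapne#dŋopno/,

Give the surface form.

[gapme#dnopmo]

Rule 1: /n/ after /p/ (labial) → [m]
Rule 1: /ŋ/ after /d/ (alveolar) → [n]
Rule 1: /n/ after /p/ (labial) → [m]
After rule 1: gapme#dnopmo
Rule 2: no segment meets the rule's conditions; no change.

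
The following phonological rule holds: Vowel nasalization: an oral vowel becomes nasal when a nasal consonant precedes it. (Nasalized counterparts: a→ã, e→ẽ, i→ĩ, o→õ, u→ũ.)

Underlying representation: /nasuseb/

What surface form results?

/a/ after nasal /n/ → [ã]

[nãsuseb]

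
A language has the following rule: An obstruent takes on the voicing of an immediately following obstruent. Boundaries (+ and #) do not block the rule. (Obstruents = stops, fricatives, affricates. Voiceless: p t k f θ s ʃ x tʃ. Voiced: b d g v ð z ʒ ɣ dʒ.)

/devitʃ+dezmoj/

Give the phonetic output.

[devidʒ+dezmoj]

/tʃ/ before /d/ (voiced) → [dʒ]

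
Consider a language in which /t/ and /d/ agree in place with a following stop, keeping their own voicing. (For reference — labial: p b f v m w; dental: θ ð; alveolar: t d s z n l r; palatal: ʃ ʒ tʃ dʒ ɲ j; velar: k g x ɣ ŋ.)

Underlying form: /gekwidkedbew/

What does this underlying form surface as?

/d/ before /k/ (velar) → [g]
/d/ before /b/ (labial) → [b]

[gekwigkebbew]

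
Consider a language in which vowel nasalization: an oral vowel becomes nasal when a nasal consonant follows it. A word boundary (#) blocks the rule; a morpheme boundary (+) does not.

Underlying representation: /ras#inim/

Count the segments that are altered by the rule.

2

/i/ before nasal /n/ → [ĩ]
/i/ before nasal /m/ → [ĩ]
2 segments change.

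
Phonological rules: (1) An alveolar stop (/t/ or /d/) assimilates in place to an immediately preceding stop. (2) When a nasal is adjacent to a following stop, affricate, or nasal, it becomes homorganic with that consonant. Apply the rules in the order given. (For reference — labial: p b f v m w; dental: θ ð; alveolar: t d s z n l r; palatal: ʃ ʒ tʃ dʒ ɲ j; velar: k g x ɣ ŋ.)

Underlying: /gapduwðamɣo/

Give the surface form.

[gapbuwðamɣo]

Rule 1: /d/ after /p/ (labial) → [b]
After rule 1: gapbuwðamɣo
Rule 2: no segment meets the rule's conditions; no change.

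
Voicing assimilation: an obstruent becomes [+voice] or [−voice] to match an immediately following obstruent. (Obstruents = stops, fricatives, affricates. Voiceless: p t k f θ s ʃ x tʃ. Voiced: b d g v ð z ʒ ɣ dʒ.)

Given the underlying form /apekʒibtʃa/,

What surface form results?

/k/ before /ʒ/ (voiced) → [g]
/b/ before /tʃ/ (voiceless) → [p]

[apegʒiptʃa]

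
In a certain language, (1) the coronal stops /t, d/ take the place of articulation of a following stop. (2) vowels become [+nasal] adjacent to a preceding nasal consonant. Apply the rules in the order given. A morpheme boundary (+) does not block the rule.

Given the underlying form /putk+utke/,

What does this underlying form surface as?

Rule 1: /t/ before /k/ (velar) → [k]
Rule 1: /t/ before /k/ (velar) → [k]
After rule 1: pukk+ukke
Rule 2: no segment meets the rule's conditions; no change.

[pukk+ukke]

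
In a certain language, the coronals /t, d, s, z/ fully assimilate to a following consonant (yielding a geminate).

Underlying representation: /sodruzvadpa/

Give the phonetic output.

/d/ before /r/ → [r] (total assimilation)
/z/ before /v/ → [v] (total assimilation)
/d/ before /p/ → [p] (total assimilation)

[sorruvvappa]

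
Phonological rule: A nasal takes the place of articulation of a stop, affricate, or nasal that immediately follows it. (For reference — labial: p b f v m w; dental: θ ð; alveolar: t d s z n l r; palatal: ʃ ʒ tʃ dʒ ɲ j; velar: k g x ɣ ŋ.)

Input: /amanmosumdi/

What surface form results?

[amammosundi]

/n/ before /m/ (labial) → [m]
/m/ before /d/ (alveolar) → [n]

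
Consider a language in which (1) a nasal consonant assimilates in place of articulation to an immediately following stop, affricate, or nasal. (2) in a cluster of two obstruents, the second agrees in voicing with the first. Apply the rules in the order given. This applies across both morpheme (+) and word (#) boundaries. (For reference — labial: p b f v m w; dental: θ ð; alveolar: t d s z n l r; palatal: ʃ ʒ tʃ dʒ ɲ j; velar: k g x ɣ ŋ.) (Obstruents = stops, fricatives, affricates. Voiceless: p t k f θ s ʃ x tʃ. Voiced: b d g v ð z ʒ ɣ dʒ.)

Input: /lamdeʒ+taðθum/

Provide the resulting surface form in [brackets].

[landeʒ+daððum]

Rule 1: /m/ before /d/ (alveolar) → [n]
After rule 1: landeʒ+taðθum
Rule 2: /t/ after /ʒ/ (voiced) → [d]
Rule 2: /θ/ after /ð/ (voiced) → [ð]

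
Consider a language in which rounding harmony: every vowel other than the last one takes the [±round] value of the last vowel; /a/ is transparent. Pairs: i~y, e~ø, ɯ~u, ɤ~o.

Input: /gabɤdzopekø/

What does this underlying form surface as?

[gabodzopøkø]

/ɤ/ harmonizes with /ø/ ([+round]) → [o]
/e/ harmonizes with /ø/ ([+round]) → [ø]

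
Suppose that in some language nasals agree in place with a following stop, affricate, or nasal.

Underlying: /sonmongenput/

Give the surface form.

[sommoŋgemput]

/n/ before /m/ (labial) → [m]
/n/ before /g/ (velar) → [ŋ]
/n/ before /p/ (labial) → [m]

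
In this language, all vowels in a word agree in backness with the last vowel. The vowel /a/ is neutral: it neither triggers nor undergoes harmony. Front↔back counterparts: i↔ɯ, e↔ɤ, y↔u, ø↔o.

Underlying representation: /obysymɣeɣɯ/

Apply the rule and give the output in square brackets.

/y/ harmonizes with /ɯ/ ([+back]) → [u]
/y/ harmonizes with /ɯ/ ([+back]) → [u]
/e/ harmonizes with /ɯ/ ([+back]) → [ɤ]

[obusumɣɤɣɯ]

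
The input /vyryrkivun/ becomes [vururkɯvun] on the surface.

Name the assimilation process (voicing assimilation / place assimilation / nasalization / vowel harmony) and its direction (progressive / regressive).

/y/→[u] /y/→[u] /i/→[ɯ].
Vowels agree with the last vowel, so the harmony is regressive.

vowel harmony, regressive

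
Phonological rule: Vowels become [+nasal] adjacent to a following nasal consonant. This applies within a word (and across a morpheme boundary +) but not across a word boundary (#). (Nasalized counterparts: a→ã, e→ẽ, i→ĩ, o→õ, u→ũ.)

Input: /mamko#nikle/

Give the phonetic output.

[mãmko#nikle]

/a/ before nasal /m/ → [ã]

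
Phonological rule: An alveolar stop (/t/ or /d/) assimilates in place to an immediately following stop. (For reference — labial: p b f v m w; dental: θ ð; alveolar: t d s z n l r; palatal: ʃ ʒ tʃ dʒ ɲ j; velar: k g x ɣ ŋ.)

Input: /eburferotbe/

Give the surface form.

[eburferopbe]

/t/ before /b/ (labial) → [p]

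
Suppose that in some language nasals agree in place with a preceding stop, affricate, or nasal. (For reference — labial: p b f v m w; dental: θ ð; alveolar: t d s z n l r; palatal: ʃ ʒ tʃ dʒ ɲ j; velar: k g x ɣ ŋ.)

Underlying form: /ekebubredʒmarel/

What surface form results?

[ekebubredʒɲarel]

/m/ after /dʒ/ (palatal) → [ɲ]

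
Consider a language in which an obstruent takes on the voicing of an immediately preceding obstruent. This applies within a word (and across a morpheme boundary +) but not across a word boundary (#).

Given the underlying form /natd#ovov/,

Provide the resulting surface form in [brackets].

[natt#ovov]

/d/ after /t/ (voiceless) → [t]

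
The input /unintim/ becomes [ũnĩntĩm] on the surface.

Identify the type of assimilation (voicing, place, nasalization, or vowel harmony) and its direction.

nasalization, regressive

/u/→[ũ] /i/→[ĩ] /i/→[ĩ].
Each target copies a feature from the following segment, so the direction is regressive.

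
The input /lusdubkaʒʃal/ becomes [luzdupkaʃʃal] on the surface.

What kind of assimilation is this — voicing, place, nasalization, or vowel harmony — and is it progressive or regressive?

/s/→[z] /b/→[p] /ʒ/→[ʃ].
Each target copies a feature from the following segment, so the direction is regressive.

voicing assimilation, regressive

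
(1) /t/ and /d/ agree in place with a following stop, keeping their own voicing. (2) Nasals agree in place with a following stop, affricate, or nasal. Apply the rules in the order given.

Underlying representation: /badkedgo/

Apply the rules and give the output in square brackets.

[bagkeggo]

Rule 1: /d/ before /k/ (velar) → [g]
Rule 1: /d/ before /g/ (velar) → [g]
After rule 1: bagkeggo
Rule 2: no segment meets the rule's conditions; no change.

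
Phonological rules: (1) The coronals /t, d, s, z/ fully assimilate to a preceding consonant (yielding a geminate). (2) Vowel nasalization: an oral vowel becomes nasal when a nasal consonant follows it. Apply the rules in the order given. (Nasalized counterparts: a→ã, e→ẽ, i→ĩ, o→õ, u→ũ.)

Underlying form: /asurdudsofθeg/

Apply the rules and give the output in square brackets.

[asurruddofθeg]

Rule 1: /d/ after /r/ → [r] (total assimilation)
Rule 1: /s/ after /d/ → [d] (total assimilation)
After rule 1: asurruddofθeg
Rule 2: no segment meets the rule's conditions; no change.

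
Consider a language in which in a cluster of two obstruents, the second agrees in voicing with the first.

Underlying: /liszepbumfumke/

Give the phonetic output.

[lisseppumfumke]

/z/ after /s/ (voiceless) → [s]
/b/ after /p/ (voiceless) → [p]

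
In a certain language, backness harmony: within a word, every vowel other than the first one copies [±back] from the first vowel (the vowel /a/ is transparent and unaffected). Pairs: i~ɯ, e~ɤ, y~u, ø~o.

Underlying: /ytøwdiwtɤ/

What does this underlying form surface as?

[ytøwdiwte]

/ɤ/ harmonizes with /y/ ([-back]) → [e]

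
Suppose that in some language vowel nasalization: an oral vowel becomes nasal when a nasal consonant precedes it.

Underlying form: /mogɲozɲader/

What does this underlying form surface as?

/o/ after nasal /m/ → [õ]
/o/ after nasal /ɲ/ → [õ]
/a/ after nasal /ɲ/ → [ã]

[mõgɲõzɲãder]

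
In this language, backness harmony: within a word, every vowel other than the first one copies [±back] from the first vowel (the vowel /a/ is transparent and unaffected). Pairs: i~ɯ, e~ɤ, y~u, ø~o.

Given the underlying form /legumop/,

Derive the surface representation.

/u/ harmonizes with /e/ ([-back]) → [y]
/o/ harmonizes with /e/ ([-back]) → [ø]

[legymøp]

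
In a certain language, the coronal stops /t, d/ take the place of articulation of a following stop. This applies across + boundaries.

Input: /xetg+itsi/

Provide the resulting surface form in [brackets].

[xekg+itsi]

/t/ before /g/ (velar) → [k]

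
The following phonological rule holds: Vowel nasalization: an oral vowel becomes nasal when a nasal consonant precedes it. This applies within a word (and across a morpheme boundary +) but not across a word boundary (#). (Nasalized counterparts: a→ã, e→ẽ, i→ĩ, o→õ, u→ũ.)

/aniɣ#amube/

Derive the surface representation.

[anĩɣ#amũbe]

/i/ after nasal /n/ → [ĩ]
/u/ after nasal /m/ → [ũ]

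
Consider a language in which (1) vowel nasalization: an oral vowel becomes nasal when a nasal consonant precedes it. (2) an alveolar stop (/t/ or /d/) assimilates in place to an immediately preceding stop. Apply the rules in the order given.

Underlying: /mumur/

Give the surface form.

Rule 1: /u/ after nasal /m/ → [ũ]
Rule 1: /u/ after nasal /m/ → [ũ]
After rule 1: mũmũr
Rule 2: no segment meets the rule's conditions; no change.

[mũmũr]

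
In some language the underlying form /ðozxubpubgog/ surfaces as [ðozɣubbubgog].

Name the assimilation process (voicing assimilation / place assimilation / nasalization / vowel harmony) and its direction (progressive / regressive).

voicing assimilation, progressive

/x/→[ɣ] /p/→[b].
Each target copies a feature from the preceding segment, so the direction is progressive.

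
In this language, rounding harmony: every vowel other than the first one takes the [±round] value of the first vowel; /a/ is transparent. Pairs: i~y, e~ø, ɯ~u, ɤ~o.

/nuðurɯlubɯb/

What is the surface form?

/ɯ/ harmonizes with /u/ ([+round]) → [u]
/ɯ/ harmonizes with /u/ ([+round]) → [u]

[nuðurulubub]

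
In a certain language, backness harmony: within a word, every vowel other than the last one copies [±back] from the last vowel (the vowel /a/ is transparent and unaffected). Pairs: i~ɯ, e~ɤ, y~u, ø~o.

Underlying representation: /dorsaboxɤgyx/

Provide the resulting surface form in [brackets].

/o/ harmonizes with /y/ ([-back]) → [ø]
/o/ harmonizes with /y/ ([-back]) → [ø]
/ɤ/ harmonizes with /y/ ([-back]) → [e]

[dørsabøxegyx]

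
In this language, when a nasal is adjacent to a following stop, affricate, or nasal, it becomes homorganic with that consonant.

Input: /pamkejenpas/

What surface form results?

/m/ before /k/ (velar) → [ŋ]
/n/ before /p/ (labial) → [m]

[paŋkejempas]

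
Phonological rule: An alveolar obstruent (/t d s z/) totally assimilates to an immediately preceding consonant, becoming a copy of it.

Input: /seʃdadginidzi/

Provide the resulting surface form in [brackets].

/d/ after /ʃ/ → [ʃ] (total assimilation)
/z/ after /d/ → [d] (total assimilation)

[seʃʃadginiddi]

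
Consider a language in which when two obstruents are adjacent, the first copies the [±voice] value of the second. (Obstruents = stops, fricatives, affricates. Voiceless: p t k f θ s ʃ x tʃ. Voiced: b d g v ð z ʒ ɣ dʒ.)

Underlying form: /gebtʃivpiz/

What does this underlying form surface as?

[geptʃifpiz]

/b/ before /tʃ/ (voiceless) → [p]
/v/ before /p/ (voiceless) → [f]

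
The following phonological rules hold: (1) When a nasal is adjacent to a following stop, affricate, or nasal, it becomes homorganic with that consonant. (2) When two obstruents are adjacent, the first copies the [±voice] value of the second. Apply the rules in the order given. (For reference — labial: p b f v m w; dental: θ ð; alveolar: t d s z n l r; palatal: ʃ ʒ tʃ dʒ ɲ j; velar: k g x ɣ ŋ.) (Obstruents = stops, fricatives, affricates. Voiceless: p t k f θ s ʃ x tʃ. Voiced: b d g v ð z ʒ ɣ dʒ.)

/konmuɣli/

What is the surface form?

[kommuɣli]

Rule 1: /n/ before /m/ (labial) → [m]
After rule 1: kommuɣli
Rule 2: no segment meets the rule's conditions; no change.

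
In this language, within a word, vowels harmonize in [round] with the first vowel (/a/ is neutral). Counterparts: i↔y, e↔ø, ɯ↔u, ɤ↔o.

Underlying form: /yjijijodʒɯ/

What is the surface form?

/i/ harmonizes with /y/ ([+round]) → [y]
/i/ harmonizes with /y/ ([+round]) → [y]
/ɯ/ harmonizes with /y/ ([+round]) → [u]

[yjyjyjodʒu]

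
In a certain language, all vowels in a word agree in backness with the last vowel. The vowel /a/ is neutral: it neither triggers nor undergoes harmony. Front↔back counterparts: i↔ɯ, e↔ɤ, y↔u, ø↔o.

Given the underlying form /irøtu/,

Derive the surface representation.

/i/ harmonizes with /u/ ([+back]) → [ɯ]
/ø/ harmonizes with /u/ ([+back]) → [o]

[ɯrotu]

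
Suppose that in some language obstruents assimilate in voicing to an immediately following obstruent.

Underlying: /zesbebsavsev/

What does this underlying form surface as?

[zezbepsafsev]

/s/ before /b/ (voiced) → [z]
/b/ before /s/ (voiceless) → [p]
/v/ before /s/ (voiceless) → [f]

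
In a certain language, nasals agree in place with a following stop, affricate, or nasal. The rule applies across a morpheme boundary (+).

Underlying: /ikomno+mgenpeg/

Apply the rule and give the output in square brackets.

/m/ before /n/ (alveolar) → [n]
/m/ before /g/ (velar) → [ŋ]
/n/ before /p/ (labial) → [m]

[ikonno+ŋgempeg]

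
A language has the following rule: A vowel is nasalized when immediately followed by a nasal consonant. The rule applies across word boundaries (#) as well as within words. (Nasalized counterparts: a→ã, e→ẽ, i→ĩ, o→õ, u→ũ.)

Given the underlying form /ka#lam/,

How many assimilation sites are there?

/a/ before nasal /m/ → [ã]
1 segment changes.

1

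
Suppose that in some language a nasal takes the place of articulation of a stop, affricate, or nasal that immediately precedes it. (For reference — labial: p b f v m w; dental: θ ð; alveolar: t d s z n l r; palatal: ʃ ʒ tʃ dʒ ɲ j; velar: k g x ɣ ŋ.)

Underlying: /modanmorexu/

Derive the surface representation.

[modannorexu]

/m/ after /n/ (alveolar) → [n]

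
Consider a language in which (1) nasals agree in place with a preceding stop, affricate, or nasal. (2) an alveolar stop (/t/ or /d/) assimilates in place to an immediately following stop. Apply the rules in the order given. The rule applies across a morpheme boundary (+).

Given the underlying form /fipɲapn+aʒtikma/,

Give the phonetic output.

Rule 1: /ɲ/ after /p/ (labial) → [m]
Rule 1: /n/ after /p/ (labial) → [m]
Rule 1: /m/ after /k/ (velar) → [ŋ]
After rule 1: fipmapm+aʒtikŋa
Rule 2: no segment meets the rule's conditions; no change.

[fipmapm+aʒtikŋa]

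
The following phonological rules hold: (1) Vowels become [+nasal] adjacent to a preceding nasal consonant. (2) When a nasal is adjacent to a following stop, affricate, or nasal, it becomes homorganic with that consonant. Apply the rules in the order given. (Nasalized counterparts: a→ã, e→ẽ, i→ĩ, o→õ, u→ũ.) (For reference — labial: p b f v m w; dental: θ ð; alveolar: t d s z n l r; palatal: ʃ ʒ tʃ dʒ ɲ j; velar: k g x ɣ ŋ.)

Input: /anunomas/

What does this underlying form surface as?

[anũnõmãs]

Rule 1: /u/ after nasal /n/ → [ũ]
Rule 1: /o/ after nasal /n/ → [õ]
Rule 1: /a/ after nasal /m/ → [ã]
After rule 1: anũnõmãs
Rule 2: no segment meets the rule's conditions; no change.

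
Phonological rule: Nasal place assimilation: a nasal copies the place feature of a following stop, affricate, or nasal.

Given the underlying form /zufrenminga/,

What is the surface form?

[zufremmiŋga]

/n/ before /m/ (labial) → [m]
/n/ before /g/ (velar) → [ŋ]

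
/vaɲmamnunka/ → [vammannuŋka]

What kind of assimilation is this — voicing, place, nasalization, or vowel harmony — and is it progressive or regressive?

place assimilation, regressive

/ɲ/→[m] /m/→[n] /n/→[ŋ].
Each target copies a feature from the following segment, so the direction is regressive.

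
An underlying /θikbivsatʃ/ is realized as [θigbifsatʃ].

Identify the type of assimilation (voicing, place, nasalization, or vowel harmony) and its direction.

voicing assimilation, regressive

/k/→[g] /v/→[f].
Each target copies a feature from the following segment, so the direction is regressive.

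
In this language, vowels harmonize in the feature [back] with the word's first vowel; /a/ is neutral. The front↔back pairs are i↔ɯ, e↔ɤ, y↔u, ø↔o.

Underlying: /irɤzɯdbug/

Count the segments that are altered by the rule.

/ɤ/ harmonizes with /i/ ([-back]) → [e]
/ɯ/ harmonizes with /i/ ([-back]) → [i]
/u/ harmonizes with /i/ ([-back]) → [y]
3 segments change.

3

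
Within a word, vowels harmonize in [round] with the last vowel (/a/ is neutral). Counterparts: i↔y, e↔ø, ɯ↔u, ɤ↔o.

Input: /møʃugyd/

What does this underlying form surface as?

no segment meets the rule's conditions; no change.

[møʃugyd]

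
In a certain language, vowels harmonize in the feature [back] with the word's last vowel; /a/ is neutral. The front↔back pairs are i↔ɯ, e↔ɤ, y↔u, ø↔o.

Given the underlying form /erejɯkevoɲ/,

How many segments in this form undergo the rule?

/e/ harmonizes with /o/ ([+back]) → [ɤ]
/e/ harmonizes with /o/ ([+back]) → [ɤ]
/e/ harmonizes with /o/ ([+back]) → [ɤ]
3 segments change.

3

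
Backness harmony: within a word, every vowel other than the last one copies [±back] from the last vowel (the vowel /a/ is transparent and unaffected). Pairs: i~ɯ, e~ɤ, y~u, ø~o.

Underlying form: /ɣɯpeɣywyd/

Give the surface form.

[ɣipeɣywyd]

/ɯ/ harmonizes with /y/ ([-back]) → [i]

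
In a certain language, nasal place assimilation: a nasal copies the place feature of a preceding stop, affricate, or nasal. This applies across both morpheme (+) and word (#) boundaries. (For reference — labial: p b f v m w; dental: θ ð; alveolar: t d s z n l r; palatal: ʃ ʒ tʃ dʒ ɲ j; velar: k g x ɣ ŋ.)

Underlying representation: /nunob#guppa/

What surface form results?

[nunob#guppa]

no segment meets the rule's conditions; no change.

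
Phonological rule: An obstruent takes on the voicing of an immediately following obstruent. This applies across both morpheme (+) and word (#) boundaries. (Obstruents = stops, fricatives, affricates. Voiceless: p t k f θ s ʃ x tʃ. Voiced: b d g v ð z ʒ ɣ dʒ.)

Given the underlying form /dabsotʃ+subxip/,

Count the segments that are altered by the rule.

/b/ before /s/ (voiceless) → [p]
/b/ before /x/ (voiceless) → [p]
2 segments change.

2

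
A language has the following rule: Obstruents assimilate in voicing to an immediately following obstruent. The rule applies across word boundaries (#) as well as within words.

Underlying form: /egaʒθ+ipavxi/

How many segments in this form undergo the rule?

/ʒ/ before /θ/ (voiceless) → [ʃ]
/v/ before /x/ (voiceless) → [f]
2 segments change.

2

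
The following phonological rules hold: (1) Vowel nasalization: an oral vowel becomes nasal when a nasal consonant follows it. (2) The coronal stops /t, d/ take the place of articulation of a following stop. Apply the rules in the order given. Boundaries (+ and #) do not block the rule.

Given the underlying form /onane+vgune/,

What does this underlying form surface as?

[õnãne+vgũne]

Rule 1: /o/ before nasal /n/ → [õ]
Rule 1: /a/ before nasal /n/ → [ã]
Rule 1: /u/ before nasal /n/ → [ũ]
After rule 1: õnãne+vgũne
Rule 2: no segment meets the rule's conditions; no change.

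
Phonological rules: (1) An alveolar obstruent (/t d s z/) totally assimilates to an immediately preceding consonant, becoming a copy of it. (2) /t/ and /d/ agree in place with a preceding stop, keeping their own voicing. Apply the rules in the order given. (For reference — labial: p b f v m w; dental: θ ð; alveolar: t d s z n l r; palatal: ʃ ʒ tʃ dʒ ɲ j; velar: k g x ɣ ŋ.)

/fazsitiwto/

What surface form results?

Rule 1: /s/ after /z/ → [z] (total assimilation)
Rule 1: /t/ after /w/ → [w] (total assimilation)
After rule 1: fazzitiwwo
Rule 2: no segment meets the rule's conditions; no change.

[fazzitiwwo]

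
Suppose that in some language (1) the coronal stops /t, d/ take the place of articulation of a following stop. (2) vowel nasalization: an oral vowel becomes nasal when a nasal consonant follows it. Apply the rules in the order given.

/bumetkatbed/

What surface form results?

Rule 1: /t/ before /k/ (velar) → [k]
Rule 1: /t/ before /b/ (labial) → [p]
After rule 1: bumekkapbed
Rule 2: /u/ before nasal /m/ → [ũ]

[bũmekkapbed]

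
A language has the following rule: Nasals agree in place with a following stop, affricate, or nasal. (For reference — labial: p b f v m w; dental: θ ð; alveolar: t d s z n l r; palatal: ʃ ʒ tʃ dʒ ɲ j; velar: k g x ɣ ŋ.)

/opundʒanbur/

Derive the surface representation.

/n/ before /dʒ/ (palatal) → [ɲ]
/n/ before /b/ (labial) → [m]

[opuɲdʒambur]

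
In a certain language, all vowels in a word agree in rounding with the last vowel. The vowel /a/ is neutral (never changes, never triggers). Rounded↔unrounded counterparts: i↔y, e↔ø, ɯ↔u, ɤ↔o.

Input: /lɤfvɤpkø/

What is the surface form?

/ɤ/ harmonizes with /ø/ ([+round]) → [o]
/ɤ/ harmonizes with /ø/ ([+round]) → [o]

[lofvopkø]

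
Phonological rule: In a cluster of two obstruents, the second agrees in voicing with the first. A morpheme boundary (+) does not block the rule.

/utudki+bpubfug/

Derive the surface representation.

/k/ after /d/ (voiced) → [g]
/p/ after /b/ (voiced) → [b]
/f/ after /b/ (voiced) → [v]

[utudgi+bbubvug]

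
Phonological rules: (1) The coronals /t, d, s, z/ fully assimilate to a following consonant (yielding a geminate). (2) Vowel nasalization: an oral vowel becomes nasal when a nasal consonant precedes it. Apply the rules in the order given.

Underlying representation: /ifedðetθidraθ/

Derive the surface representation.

Rule 1: /d/ before /ð/ → [ð] (total assimilation)
Rule 1: /t/ before /θ/ → [θ] (total assimilation)
Rule 1: /d/ before /r/ → [r] (total assimilation)
After rule 1: ifeððeθθirraθ
Rule 2: no segment meets the rule's conditions; no change.

[ifeððeθθirraθ]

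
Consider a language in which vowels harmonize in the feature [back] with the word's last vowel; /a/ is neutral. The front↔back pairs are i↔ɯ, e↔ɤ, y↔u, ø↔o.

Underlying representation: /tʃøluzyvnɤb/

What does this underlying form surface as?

/ø/ harmonizes with /ɤ/ ([+back]) → [o]
/y/ harmonizes with /ɤ/ ([+back]) → [u]

[tʃoluzuvnɤb]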